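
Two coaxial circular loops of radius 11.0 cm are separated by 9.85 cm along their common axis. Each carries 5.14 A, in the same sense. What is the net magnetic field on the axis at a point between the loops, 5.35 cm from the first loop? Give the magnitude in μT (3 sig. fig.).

B ≈ 44.6 μT

Each loop contributes B = μ₀IR²/[2(R²+z²)^(3/2)] on the axis, with z measured from that loop.
Loop 1 (z = 0.0535 m): B₁ = 2.14×10⁻⁵ T. Loop 2 (z = 0.045 m): B₂ = 2.33×10⁻⁵ T.
The fields add: B = B₁ + B₂ = 4.46×10⁻⁵ T.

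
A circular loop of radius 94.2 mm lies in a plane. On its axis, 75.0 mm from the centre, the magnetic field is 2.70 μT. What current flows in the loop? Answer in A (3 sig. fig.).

On the axis of a loop, B = μ₀IR²/[2(R²+z²)^(3/2)], so I = 2B(R²+z²)^(3/2)/(μ₀R²).
R² + z² = 0.008874 + 0.005625 = 0.0145 m²; raised to 3/2 gives 1.75×10⁻³ m³.
I = 2 × 2.70×10⁻⁶ × 1.75×10⁻³ / (1.26×10⁻⁶ × 0.008874) = 0.845 A.

I ≈ 0.845 A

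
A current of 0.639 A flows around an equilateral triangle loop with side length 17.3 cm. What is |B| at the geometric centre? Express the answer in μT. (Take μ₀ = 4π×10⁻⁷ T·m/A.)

B ≈ 6.65 μT

Each side is a finite straight segment at perpendicular distance d = a/(2 tan(π/3)) = 0.04994 m from the centre, with end-angles ±π/3.
One side contributes B₁ = (μ₀I/4πd)·2 sin(π/3) = 2.22×10⁻⁶ T.
All 3 sides add in the same direction: B = 3 × 2.22×10⁻⁶ = 6.65×10⁻⁶ T.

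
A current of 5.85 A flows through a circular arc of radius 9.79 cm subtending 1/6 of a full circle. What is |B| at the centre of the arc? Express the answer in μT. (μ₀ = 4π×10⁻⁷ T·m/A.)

The Biot–Savart field of a circular arc at its centre is B = μ₀Iφ/(4πR), with φ = 1.047 rad.
B = (4π×10⁻⁷ × 5.85 × 1.047) / (4π × 0.0979) = 6.26×10⁻⁶ T.

B ≈ 6.26 μT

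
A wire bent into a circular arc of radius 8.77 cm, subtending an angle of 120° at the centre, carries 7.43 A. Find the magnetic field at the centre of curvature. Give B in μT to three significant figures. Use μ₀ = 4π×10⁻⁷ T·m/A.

B ≈ 17.7 μT

The Biot–Savart field of a circular arc at its centre is B = μ₀Iφ/(4πR), with φ = 2.094 rad.
B = (4π×10⁻⁷ × 7.43 × 2.094) / (4π × 0.0877) = 1.77×10⁻⁵ T.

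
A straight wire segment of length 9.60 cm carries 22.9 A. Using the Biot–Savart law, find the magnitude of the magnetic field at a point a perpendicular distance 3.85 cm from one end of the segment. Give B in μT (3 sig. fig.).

B ≈ 55.2 μT

For a finite straight segment, B = (μ₀I/4πd)(sinθ₁ + sinθ₂), where θ₁, θ₂ are the angles from the perpendicular to each end.
The perpendicular foot is at one end, so the two end-offsets along the wire are 0 and L = 0.096 m.
sinθ₁ = 0/√(0²+0.0385²) = 0.0000; sinθ₂ = 0.096/√(0.096²+0.0385²) = 0.9281.
B = (4π×10⁻⁷ × 22.9) / (4π × 0.0385) × (0.0000 + 0.9281) = 5.52×10⁻⁵ T.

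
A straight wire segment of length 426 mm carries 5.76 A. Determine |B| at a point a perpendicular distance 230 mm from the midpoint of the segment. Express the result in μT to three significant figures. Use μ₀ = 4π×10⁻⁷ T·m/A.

B ≈ 3.40 μT

For a finite straight segment, B = (μ₀I/4πd)(sinθ₁ + sinθ₂), where θ₁, θ₂ are the angles from the perpendicular to each end.
The perpendicular from the point meets the wire at its midpoint, so each end is L/2 = 0.213 m away along the wire.
sinθ₁ = 0.213/√(0.213²+0.23²) = 0.6795; sinθ₂ = 0.213/√(0.213²+0.23²) = 0.6795.
B = (4π×10⁻⁷ × 5.76) / (4π × 0.23) × (0.6795 + 0.6795) = 3.40×10⁻⁶ T.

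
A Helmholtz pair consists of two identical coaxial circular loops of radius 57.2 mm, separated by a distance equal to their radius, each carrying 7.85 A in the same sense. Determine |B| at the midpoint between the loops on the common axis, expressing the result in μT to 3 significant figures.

Each loop contributes B = μ₀IR²/[2(R²+z²)^(3/2)] on the axis, with z measured from that loop.
Loop 1 (z = 0.0286 m): B₁ = 6.17×10⁻⁵ T. Loop 2 (z = 0.0286 m): B₂ = 6.17×10⁻⁵ T.
The fields add: B = B₁ + B₂ = 1.23×10⁻⁴ T.

B ≈ 123 μT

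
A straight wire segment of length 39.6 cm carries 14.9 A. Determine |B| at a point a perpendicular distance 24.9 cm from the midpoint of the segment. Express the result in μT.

For a finite straight segment, B = (μ₀I/4πd)(sinθ₁ + sinθ₂), where θ₁, θ₂ are the angles from the perpendicular to each end.
The perpendicular from the point meets the wire at its midpoint, so each end is L/2 = 0.198 m away along the wire.
sinθ₁ = 0.198/√(0.198²+0.249²) = 0.6224; sinθ₂ = 0.198/√(0.198²+0.249²) = 0.6224.
B = (4π×10⁻⁷ × 14.9) / (4π × 0.249) × (0.6224 + 0.6224) = 7.45×10⁻⁶ T.

B ≈ 7.45 μT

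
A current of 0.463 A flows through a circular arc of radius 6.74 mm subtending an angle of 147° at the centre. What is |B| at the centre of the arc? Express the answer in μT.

B ≈ 17.6 μT

The Biot–Savart field of a circular arc at its centre is B = μ₀Iφ/(4πR), with φ = 2.566 rad.
B = (4π×10⁻⁷ × 0.463 × 2.566) / (4π × 0.00674) = 1.76×10⁻⁵ T.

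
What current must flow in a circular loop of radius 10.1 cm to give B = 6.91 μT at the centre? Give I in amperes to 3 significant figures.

I ≈ 1.11 A

At the centre of a circular loop B = μ₀I/(2R), so I = 2RB/μ₀.
With R = 0.101 m, I = 2 × 0.101 × 6.91×10⁻⁶ / (4π×10⁻⁷) = 1.11 A.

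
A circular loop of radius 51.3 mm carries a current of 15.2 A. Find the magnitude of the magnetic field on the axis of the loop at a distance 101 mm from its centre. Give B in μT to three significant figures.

On the axis of a circular loop, B = μ₀IR² / [2(R²+z²)^(3/2)].
R² + z² = (0.0513)² + (0.101)² = 0.01283 m², and (R²+z²)^(3/2) = 1.45×10⁻³ m³.
B = (4π×10⁻⁷ × 15.2 × 0.002632) / (2 × 1.45×10⁻³) = 1.73×10⁻⁵ T.

B ≈ 17.3 μT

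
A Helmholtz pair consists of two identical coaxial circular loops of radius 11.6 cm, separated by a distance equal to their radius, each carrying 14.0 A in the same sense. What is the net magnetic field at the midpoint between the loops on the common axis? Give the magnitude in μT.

Each loop contributes B = μ₀IR²/[2(R²+z²)^(3/2)] on the axis, with z measured from that loop.
Loop 1 (z = 0.058 m): B₁ = 5.43×10⁻⁵ T. Loop 2 (z = 0.058 m): B₂ = 5.43×10⁻⁵ T.
The fields add: B = B₁ + B₂ = 1.09×10⁻⁴ T.

B ≈ 109 μT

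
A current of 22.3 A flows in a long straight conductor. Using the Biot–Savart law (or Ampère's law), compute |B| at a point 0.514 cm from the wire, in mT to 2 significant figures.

B ≈ 0.87 mT

For an infinitely long straight wire, B = μ₀I/(2πd).
B = (4π×10⁻⁷ × 22.3) / (2π × 0.00514) = 8.68×10⁻⁴ T.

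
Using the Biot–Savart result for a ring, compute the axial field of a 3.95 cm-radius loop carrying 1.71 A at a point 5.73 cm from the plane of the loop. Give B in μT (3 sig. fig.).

B ≈ 4.97 μT

On the axis of a circular loop, B = μ₀IR² / [2(R²+z²)^(3/2)].
R² + z² = (0.0395)² + (0.0573)² = 0.004844 m², and (R²+z²)^(3/2) = 3.37×10⁻⁴ m³.
B = (4π×10⁻⁷ × 1.71 × 0.00156) / (2 × 3.37×10⁻⁴) = 4.97×10⁻⁶ T.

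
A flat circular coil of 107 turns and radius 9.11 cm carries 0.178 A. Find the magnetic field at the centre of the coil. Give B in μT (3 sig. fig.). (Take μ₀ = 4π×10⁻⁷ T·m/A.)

B ≈ 131 μT

For an N-turn flat coil, B = Nμ₀I/(2R) with R = 0.0911 m.
B = 107 × 1.23×10⁻⁶ T = 1.31×10⁻⁴ T.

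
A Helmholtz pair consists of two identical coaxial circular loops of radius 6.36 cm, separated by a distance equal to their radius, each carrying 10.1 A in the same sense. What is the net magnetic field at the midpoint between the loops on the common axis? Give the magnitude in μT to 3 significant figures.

B ≈ 143 μT

Each loop contributes B = μ₀IR²/[2(R²+z²)^(3/2)] on the axis, with z measured from that loop.
Loop 1 (z = 0.0318 m): B₁ = 7.14×10⁻⁵ T. Loop 2 (z = 0.0318 m): B₂ = 7.14×10⁻⁵ T.
The fields add: B = B₁ + B₂ = 1.43×10⁻⁴ T.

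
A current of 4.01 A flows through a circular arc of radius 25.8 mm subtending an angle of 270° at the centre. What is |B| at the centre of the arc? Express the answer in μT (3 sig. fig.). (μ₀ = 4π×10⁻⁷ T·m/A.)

B ≈ 73.2 μT

The Biot–Savart field of a circular arc at its centre is B = μ₀Iφ/(4πR), with φ = 4.712 rad.
B = (4π×10⁻⁷ × 4.01 × 4.712) / (4π × 0.0258) = 7.32×10⁻⁵ T.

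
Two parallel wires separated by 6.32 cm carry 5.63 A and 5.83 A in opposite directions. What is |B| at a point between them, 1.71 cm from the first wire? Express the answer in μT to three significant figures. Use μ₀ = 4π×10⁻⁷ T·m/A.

B ≈ 91.1 μT

Each long wire gives B = μ₀I/(2πd). Distances are d₁ = 0.0171 m and d₂ = 0.0461 m.
B₁ = 6.58×10⁻⁵ T, B₂ = 2.53×10⁻⁵ T.
Between antiparallel currents both contributions point the same way, so they add. B = B₁ + B₂ = 6.58×10⁻⁵ + 2.53×10⁻⁵ = 9.11×10⁻⁵ T.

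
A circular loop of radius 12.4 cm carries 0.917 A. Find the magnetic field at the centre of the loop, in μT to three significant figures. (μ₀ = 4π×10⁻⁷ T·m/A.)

At the centre of a circular loop the Biot–Savart law gives B = μ₀I/(2R).
B = (4π×10⁻⁷ × 0.917) / (2 × 0.124) = 4.65×10⁻⁶ T.

B ≈ 4.65 μT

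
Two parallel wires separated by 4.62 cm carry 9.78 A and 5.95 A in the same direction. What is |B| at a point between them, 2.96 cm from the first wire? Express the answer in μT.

B ≈ 5.61 μT

Each long wire gives B = μ₀I/(2πd). Distances are d₁ = 0.0296 m and d₂ = 0.0166 m.
B₁ = 6.61×10⁻⁵ T, B₂ = 7.17×10⁻⁵ T.
Between parallel currents the two contributions point in opposite directions, so they subtract. B = |B₁ − B₂| = |6.61×10⁻⁵ − 7.17×10⁻⁵| = 5.61×10⁻⁶ T.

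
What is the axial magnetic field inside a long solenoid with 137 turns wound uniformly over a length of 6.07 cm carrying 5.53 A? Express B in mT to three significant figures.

B ≈ 15.7 mT

Inside a long solenoid, B = μ₀nI with n = 2257 turns/m.
B = 4π×10⁻⁷ × 2257 × 5.53 = 1.57×10⁻² T.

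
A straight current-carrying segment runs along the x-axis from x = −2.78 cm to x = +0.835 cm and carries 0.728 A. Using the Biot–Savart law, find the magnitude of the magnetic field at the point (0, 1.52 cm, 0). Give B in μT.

B ≈ 6.51 μT

For a finite straight segment, B = (μ₀I/4πd)(sinθ₁ + sinθ₂), where θ₁, θ₂ are the angles from the perpendicular to each end.
The perpendicular distance is d = 0.0152 m; the end-offsets along the wire are a = 0.0278 m and b = 0.00835 m.
sinθ₁ = 0.0278/√(0.0278²+0.0152²) = 0.8774; sinθ₂ = 0.00835/√(0.00835²+0.0152²) = 0.4815.
B = (4π×10⁻⁷ × 0.728) / (4π × 0.0152) × (0.8774 + 0.4815) = 6.51×10⁻⁶ T.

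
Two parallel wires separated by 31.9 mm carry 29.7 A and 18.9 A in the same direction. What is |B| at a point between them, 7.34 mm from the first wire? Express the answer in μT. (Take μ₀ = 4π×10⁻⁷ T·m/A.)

Each long wire gives B = μ₀I/(2πd). Distances are d₁ = 0.00734 m and d₂ = 0.02456 m.
B₁ = 8.09×10⁻⁴ T, B₂ = 1.54×10⁻⁴ T.
Between parallel currents the two contributions point in opposite directions, so they subtract. B = |B₁ − B₂| = |8.09×10⁻⁴ − 1.54×10⁻⁴| = 6.55×10⁻⁴ T.

B ≈ 655 μT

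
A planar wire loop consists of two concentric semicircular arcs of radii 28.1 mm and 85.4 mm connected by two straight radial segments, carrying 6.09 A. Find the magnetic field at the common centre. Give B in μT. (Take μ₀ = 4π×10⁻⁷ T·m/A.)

The radial connectors point toward the centre, so dl × r̂ = 0 and they contribute nothing.
Each semicircle gives μ₀I/(4R): inner arc 6.81×10⁻⁵ T, outer arc 2.24×10⁻⁵ T.
The two arcs carry current in opposite angular senses, so their fields oppose: B = |6.81×10⁻⁵ − 2.24×10⁻⁵| = 4.57×10⁻⁵ T.

B ≈ 45.7 μT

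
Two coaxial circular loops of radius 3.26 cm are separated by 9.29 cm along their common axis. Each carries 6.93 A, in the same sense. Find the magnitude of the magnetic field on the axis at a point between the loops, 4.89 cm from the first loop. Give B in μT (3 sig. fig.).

Each loop contributes B = μ₀IR²/[2(R²+z²)^(3/2)] on the axis, with z measured from that loop.
Loop 1 (z = 0.0489 m): B₁ = 2.28×10⁻⁵ T. Loop 2 (z = 0.044 m): B₂ = 2.82×10⁻⁵ T.
The fields add: B = B₁ + B₂ = 5.10×10⁻⁵ T.

B ≈ 51.0 μT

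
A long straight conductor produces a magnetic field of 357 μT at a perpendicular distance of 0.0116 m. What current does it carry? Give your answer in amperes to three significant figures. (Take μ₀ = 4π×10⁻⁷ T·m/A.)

For a long straight wire B = μ₀I/(2πd), so I = 2πdB/μ₀.
I = 2π × 0.0116 × 3.57×10⁻⁴ / (4π×10⁻⁷) = 20.7 A.

I ≈ 20.7 A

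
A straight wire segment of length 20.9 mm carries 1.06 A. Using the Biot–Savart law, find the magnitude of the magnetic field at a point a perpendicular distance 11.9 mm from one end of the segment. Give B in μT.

B ≈ 7.74 μT

For a finite straight segment, B = (μ₀I/4πd)(sinθ₁ + sinθ₂), where θ₁, θ₂ are the angles from the perpendicular to each end.
The perpendicular foot is at one end, so the two end-offsets along the wire are 0 and L = 0.0209 m.
sinθ₁ = 0/√(0²+0.0119²) = 0.0000; sinθ₂ = 0.0209/√(0.0209²+0.0119²) = 0.8690.
B = (4π×10⁻⁷ × 1.06) / (4π × 0.0119) × (0.0000 + 0.8690) = 7.74×10⁻⁶ T.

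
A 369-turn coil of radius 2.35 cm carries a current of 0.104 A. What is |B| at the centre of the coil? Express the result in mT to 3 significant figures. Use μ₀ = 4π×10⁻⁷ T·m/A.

For an N-turn flat coil, B = Nμ₀I/(2R) with R = 0.0235 m.
B = 369 × 2.78×10⁻⁶ T = 1.03×10⁻³ T.

B ≈ 1.03 mT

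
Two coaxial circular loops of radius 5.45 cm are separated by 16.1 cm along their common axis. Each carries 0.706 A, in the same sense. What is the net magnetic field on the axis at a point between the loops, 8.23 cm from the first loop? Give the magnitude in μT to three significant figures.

Each loop contributes B = μ₀IR²/[2(R²+z²)^(3/2)] on the axis, with z measured from that loop.
Loop 1 (z = 0.0823 m): B₁ = 1.37×10⁻⁶ T. Loop 2 (z = 0.0787 m): B₂ = 1.50×10⁻⁶ T.
The fields add: B = B₁ + B₂ = 2.87×10⁻⁶ T.

B ≈ 2.87 μT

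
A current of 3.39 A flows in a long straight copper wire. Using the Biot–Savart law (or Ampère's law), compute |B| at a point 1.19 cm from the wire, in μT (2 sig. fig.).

For an infinitely long straight wire, B = μ₀I/(2πd).
B = (4π×10⁻⁷ × 3.39) / (2π × 0.0119) = 5.70×10⁻⁵ T.

B ≈ 57 μT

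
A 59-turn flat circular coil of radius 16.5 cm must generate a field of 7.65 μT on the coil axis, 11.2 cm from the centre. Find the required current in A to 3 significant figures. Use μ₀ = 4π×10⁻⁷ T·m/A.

I ≈ 0.0601 A

For an N-turn coil, B = Nμ₀IR²/[2(R²+z²)^(3/2)] with R = 0.165 m, z = 0.112 m, so I = 2B(R²+z²)^(3/2)/(Nμ₀R²) = 2 × 7.65×10⁻⁶ × 7.93×10⁻³ / (59 × 4π×10⁻⁷ × 0.02723) = 6.01×10⁻² A.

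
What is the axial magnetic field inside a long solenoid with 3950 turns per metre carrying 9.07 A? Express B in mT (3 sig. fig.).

B ≈ 45.0 mT

Inside a long solenoid, B = μ₀nI with n = 3950 turns/m.
B = 4π×10⁻⁷ × 3950 × 9.07 = 4.50×10⁻² T.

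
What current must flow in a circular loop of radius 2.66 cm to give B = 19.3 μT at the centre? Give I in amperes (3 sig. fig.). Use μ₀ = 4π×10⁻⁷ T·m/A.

At the centre of a circular loop B = μ₀I/(2R), so I = 2RB/μ₀.
With R = 0.0266 m, I = 2 × 0.0266 × 1.93×10⁻⁵ / (4π×10⁻⁷) = 0.817 A.

I ≈ 0.817 A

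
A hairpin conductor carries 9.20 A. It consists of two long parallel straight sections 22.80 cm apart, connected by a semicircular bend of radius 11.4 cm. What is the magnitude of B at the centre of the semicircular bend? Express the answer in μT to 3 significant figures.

The semicircular arc contributes B_arc = μ₀I·π/(4πR) = μ₀I/(4R) = 2.54×10⁻⁵ T.
Each semi-infinite lead is at perpendicular distance R = 0.114 m from the centre, with the perpendicular foot at its near end, so it contributes μ₀I/(4πR); both point the same way, together 1.61×10⁻⁵ T.
Arc and leads all point the same direction: B = 2.54×10⁻⁵ + 1.61×10⁻⁵ = 4.15×10⁻⁵ T.

B ≈ 41.5 μT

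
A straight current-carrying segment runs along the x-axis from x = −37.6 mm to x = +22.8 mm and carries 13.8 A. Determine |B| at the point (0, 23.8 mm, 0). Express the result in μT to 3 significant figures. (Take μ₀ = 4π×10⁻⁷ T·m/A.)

For a finite straight segment, B = (μ₀I/4πd)(sinθ₁ + sinθ₂), where θ₁, θ₂ are the angles from the perpendicular to each end.
The perpendicular distance is d = 0.0238 m; the end-offsets along the wire are a = 0.0376 m and b = 0.0228 m.
sinθ₁ = 0.0376/√(0.0376²+0.0238²) = 0.8450; sinθ₂ = 0.0228/√(0.0228²+0.0238²) = 0.6918.
B = (4π×10⁻⁷ × 13.8) / (4π × 0.0238) × (0.8450 + 0.6918) = 8.91×10⁻⁵ T.

B ≈ 89.1 μT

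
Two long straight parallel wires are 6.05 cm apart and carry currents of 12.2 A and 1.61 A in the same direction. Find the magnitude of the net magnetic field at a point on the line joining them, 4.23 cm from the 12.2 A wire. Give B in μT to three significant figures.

Each long wire gives B = μ₀I/(2πd). Distances are d₁ = 0.0423 m and d₂ = 0.0182 m.
B₁ = 5.77×10⁻⁵ T, B₂ = 1.77×10⁻⁵ T.
Between parallel currents the two contributions point in opposite directions, so they subtract. B = |B₁ − B₂| = |5.77×10⁻⁵ − 1.77×10⁻⁵| = 4.00×10⁻⁵ T.

B ≈ 40.0 μT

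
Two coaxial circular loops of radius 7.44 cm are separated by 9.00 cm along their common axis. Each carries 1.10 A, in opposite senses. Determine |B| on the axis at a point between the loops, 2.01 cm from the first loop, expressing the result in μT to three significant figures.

B ≈ 4.76 μT

Each loop contributes B = μ₀IR²/[2(R²+z²)^(3/2)] on the axis, with z measured from that loop.
Loop 1 (z = 0.0201 m): B₁ = 8.36×10⁻⁶ T. Loop 2 (z = 0.0699 m): B₂ = 3.60×10⁻⁶ T.
The fields oppose: B = |B₁ − B₂| = 4.76×10⁻⁶ T.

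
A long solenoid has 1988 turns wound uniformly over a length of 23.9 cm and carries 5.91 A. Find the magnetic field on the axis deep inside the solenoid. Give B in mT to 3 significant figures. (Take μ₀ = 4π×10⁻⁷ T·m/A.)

Inside a long solenoid, B = μ₀nI with n = 8318 turns/m.
B = 4π×10⁻⁷ × 8318 × 5.91 = 6.18×10⁻² T.

B ≈ 61.8 mT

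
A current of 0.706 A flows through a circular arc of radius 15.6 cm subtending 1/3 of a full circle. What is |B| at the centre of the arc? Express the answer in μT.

B ≈ 0.948 μT

The Biot–Savart field of a circular arc at its centre is B = μ₀Iφ/(4πR), with φ = 2.094 rad.
B = (4π×10⁻⁷ × 0.706 × 2.094) / (4π × 0.156) = 9.48×10⁻⁷ T.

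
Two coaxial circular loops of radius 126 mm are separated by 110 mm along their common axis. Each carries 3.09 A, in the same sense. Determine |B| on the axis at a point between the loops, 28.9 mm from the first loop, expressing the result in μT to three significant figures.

B ≈ 23.4 μT

Each loop contributes B = μ₀IR²/[2(R²+z²)^(3/2)] on the axis, with z measured from that loop.
Loop 1 (z = 0.0289 m): B₁ = 1.43×10⁻⁵ T. Loop 2 (z = 0.0811 m): B₂ = 9.16×10⁻⁶ T.
The fields add: B = B₁ + B₂ = 2.34×10⁻⁵ T.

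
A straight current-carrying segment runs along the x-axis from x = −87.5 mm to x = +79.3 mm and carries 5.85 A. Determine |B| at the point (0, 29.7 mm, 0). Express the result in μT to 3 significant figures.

For a finite straight segment, B = (μ₀I/4πd)(sinθ₁ + sinθ₂), where θ₁, θ₂ are the angles from the perpendicular to each end.
The perpendicular distance is d = 0.0297 m; the end-offsets along the wire are a = 0.0875 m and b = 0.0793 m.
sinθ₁ = 0.0875/√(0.0875²+0.0297²) = 0.9469; sinθ₂ = 0.0793/√(0.0793²+0.0297²) = 0.9365.
B = (4π×10⁻⁷ × 5.85) / (4π × 0.0297) × (0.9469 + 0.9365) = 3.71×10⁻⁵ T.

B ≈ 37.1 μT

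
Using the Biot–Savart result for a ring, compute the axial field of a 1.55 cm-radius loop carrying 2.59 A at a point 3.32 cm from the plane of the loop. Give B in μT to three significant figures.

B ≈ 7.95 μT

On the axis of a circular loop, B = μ₀IR² / [2(R²+z²)^(3/2)].
R² + z² = (0.0155)² + (0.0332)² = 0.001342 m², and (R²+z²)^(3/2) = 4.92×10⁻⁵ m³.
B = (4π×10⁻⁷ × 2.59 × 0.0002403) / (2 × 4.92×10⁻⁵) = 7.95×10⁻⁶ T.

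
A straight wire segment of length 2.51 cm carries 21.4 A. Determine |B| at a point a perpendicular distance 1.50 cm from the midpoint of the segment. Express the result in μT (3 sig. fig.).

B ≈ 183 μT

For a finite straight segment, B = (μ₀I/4πd)(sinθ₁ + sinθ₂), where θ₁, θ₂ are the angles from the perpendicular to each end.
The perpendicular from the point meets the wire at its midpoint, so each end is L/2 = 0.01255 m away along the wire.
sinθ₁ = 0.01255/√(0.01255²+0.015²) = 0.6417; sinθ₂ = 0.01255/√(0.01255²+0.015²) = 0.6417.
B = (4π×10⁻⁷ × 21.4) / (4π × 0.015) × (0.6417 + 0.6417) = 1.83×10⁻⁴ T.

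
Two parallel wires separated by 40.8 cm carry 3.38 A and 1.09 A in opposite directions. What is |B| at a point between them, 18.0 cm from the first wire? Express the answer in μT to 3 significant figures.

B ≈ 4.71 μT

Each long wire gives B = μ₀I/(2πd). Distances are d₁ = 0.18 m and d₂ = 0.228 m.
B₁ = 3.76×10⁻⁶ T, B₂ = 9.56×10⁻⁷ T.
Between antiparallel currents both contributions point the same way, so they add. B = B₁ + B₂ = 3.76×10⁻⁶ + 9.56×10⁻⁷ = 4.71×10⁻⁶ T.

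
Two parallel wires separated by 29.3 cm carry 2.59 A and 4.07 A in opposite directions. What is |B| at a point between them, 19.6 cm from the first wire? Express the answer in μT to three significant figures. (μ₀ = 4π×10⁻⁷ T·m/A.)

Each long wire gives B = μ₀I/(2πd). Distances are d₁ = 0.196 m and d₂ = 0.097 m.
B₁ = 2.64×10⁻⁶ T, B₂ = 8.39×10⁻⁶ T.
Between antiparallel currents both contributions point the same way, so they add. B = B₁ + B₂ = 2.64×10⁻⁶ + 8.39×10⁻⁶ = 1.10×10⁻⁵ T.

B ≈ 11.0 μT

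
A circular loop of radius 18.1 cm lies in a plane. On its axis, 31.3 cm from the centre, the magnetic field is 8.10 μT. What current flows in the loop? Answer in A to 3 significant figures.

I ≈ 18.6 A

On the axis of a loop, B = μ₀IR²/[2(R²+z²)^(3/2)], so I = 2B(R²+z²)^(3/2)/(μ₀R²).
R² + z² = 0.03276 + 0.09797 = 0.1307 m²; raised to 3/2 gives 4.73×10⁻² m³.
I = 2 × 8.10×10⁻⁶ × 4.73×10⁻² / (1.26×10⁻⁶ × 0.03276) = 18.6 A.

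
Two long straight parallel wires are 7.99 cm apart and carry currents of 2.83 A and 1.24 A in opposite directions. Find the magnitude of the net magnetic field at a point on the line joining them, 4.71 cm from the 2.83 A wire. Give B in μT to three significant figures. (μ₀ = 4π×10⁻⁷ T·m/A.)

B ≈ 19.6 μT

Each long wire gives B = μ₀I/(2πd). Distances are d₁ = 0.0471 m and d₂ = 0.0328 m.
B₁ = 1.20×10⁻⁵ T, B₂ = 7.56×10⁻⁶ T.
Between antiparallel currents both contributions point the same way, so they add. B = B₁ + B₂ = 1.20×10⁻⁵ + 7.56×10⁻⁶ = 1.96×10⁻⁵ T.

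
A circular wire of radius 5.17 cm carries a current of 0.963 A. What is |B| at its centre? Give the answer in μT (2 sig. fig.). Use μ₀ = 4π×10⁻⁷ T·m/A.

B ≈ 12 μT

At the centre of a circular loop the Biot–Savart law gives B = μ₀I/(2R).
B = (4π×10⁻⁷ × 0.963) / (2 × 0.0517) = 1.17×10⁻⁵ T.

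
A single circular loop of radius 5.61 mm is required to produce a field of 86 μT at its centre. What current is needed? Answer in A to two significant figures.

At the centre of a circular loop B = μ₀I/(2R), so I = 2RB/μ₀.
With R = 0.00561 m, I = 2 × 0.00561 × 8.60×10⁻⁵ / (4π×10⁻⁷) = 0.768 A.

I ≈ 0.77 A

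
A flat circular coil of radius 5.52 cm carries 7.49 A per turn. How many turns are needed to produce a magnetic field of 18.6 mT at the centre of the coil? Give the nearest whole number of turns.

N = 218

For an N-turn coil, B = Nμ₀I/(2R). A single turn gives B₁ = 8.53×10⁻⁵ T with R = 0.0552 m.
N = B/B₁ = 1.86×10⁻² / 8.53×10⁻⁵ = 218.17.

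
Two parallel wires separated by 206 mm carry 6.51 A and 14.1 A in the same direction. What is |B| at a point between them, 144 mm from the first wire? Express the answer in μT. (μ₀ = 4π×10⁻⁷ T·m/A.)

Each long wire gives B = μ₀I/(2πd). Distances are d₁ = 0.144 m and d₂ = 0.062 m.
B₁ = 9.04×10⁻⁶ T, B₂ = 4.55×10⁻⁵ T.
Between parallel currents the two contributions point in opposite directions, so they subtract. B = |B₁ − B₂| = |9.04×10⁻⁶ − 4.55×10⁻⁵| = 3.64×10⁻⁵ T.

B ≈ 36.4 μT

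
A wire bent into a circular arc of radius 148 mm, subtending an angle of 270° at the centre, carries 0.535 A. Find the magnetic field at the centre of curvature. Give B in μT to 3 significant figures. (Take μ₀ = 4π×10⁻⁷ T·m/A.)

The Biot–Savart field of a circular arc at its centre is B = μ₀Iφ/(4πR), with φ = 4.712 rad.
B = (4π×10⁻⁷ × 0.535 × 4.712) / (4π × 0.148) = 1.70×10⁻⁶ T.

B ≈ 1.70 μT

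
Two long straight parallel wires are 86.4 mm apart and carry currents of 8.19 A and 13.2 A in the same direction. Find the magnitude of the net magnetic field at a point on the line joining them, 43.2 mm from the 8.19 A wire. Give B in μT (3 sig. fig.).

B ≈ 23.2 μT

Each long wire gives B = μ₀I/(2πd). Distances are d₁ = 0.0432 m and d₂ = 0.0432 m.
B₁ = 3.79×10⁻⁵ T, B₂ = 6.11×10⁻⁵ T.
Between parallel currents the two contributions point in opposite directions, so they subtract. B = |B₁ − B₂| = |3.79×10⁻⁵ − 6.11×10⁻⁵| = 2.32×10⁻⁵ T.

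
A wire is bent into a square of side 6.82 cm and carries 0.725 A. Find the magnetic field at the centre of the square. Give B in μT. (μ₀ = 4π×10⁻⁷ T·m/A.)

B ≈ 12.0 μT

Each side is a finite straight segment at perpendicular distance d = a/(2 tan(π/4)) = 0.0341 m from the centre, with end-angles ±π/4.
One side contributes B₁ = (μ₀I/4πd)·2 sin(π/4) = 3.01×10⁻⁶ T.
All 4 sides add in the same direction: B = 4 × 3.01×10⁻⁶ = 1.20×10⁻⁵ T.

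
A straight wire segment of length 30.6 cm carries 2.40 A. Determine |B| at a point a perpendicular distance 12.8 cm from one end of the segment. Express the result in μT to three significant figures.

B ≈ 1.73 μT

For a finite straight segment, B = (μ₀I/4πd)(sinθ₁ + sinθ₂), where θ₁, θ₂ are the angles from the perpendicular to each end.
The perpendicular foot is at one end, so the two end-offsets along the wire are 0 and L = 0.306 m.
sinθ₁ = 0/√(0²+0.128²) = 0.0000; sinθ₂ = 0.306/√(0.306²+0.128²) = 0.9225.
B = (4π×10⁻⁷ × 2.40) / (4π × 0.128) × (0.0000 + 0.9225) = 1.73×10⁻⁶ T.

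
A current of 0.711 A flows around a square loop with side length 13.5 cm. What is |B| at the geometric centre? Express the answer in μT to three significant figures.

Each side is a finite straight segment at perpendicular distance d = a/(2 tan(π/4)) = 0.0675 m from the centre, with end-angles ±π/4.
One side contributes B₁ = (μ₀I/4πd)·2 sin(π/4) = 1.49×10⁻⁶ T.
All 4 sides add in the same direction: B = 4 × 1.49×10⁻⁶ = 5.96×10⁻⁶ T.

B ≈ 5.96 μT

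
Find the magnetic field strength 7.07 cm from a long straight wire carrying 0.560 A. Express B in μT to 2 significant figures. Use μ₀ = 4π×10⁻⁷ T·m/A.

For an infinitely long straight wire, B = μ₀I/(2πd).
B = (4π×10⁻⁷ × 0.560) / (2π × 0.0707) = 1.58×10⁻⁶ T.

B ≈ 1.6 μT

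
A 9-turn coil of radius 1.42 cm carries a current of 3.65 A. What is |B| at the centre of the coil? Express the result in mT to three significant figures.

B ≈ 1.45 mT

For an N-turn flat coil, B = Nμ₀I/(2R) with R = 0.0142 m.
B = 9 × 1.62×10⁻⁴ T = 1.45×10⁻³ T.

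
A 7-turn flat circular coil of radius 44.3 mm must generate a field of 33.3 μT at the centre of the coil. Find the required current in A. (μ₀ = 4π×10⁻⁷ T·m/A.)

I ≈ 0.335 A

For an N-turn coil, B = Nμ₀I/(2R) with R = 0.0443 m, so I = 2RB/(Nμ₀) = 2 × 0.0443 × 3.33×10⁻⁵ / (7 × 4π×10⁻⁷) = 0.335 A.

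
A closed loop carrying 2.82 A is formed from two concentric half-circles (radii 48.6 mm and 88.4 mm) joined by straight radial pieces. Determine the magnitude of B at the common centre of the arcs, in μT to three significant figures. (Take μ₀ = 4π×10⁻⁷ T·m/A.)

B ≈ 8.21 μT

The radial connectors point toward the centre, so dl × r̂ = 0 and they contribute nothing.
Each semicircle gives μ₀I/(4R): inner arc 1.82×10⁻⁵ T, outer arc 1.00×10⁻⁵ T.
The two arcs carry current in opposite angular senses, so their fields oppose: B = |1.82×10⁻⁵ − 1.00×10⁻⁵| = 8.21×10⁻⁶ T.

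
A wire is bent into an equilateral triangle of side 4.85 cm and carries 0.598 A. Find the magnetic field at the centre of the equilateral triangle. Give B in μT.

Each side is a finite straight segment at perpendicular distance d = a/(2 tan(π/3)) = 0.014 m from the centre, with end-angles ±π/3.
One side contributes B₁ = (μ₀I/4πd)·2 sin(π/3) = 7.40×10⁻⁶ T.
All 3 sides add in the same direction: B = 3 × 7.40×10⁻⁶ = 2.22×10⁻⁵ T.

B ≈ 22.2 μT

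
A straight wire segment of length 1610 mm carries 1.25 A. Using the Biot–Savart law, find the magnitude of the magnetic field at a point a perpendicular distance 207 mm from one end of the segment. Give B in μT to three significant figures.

For a finite straight segment, B = (μ₀I/4πd)(sinθ₁ + sinθ₂), where θ₁, θ₂ are the angles from the perpendicular to each end.
The perpendicular foot is at one end, so the two end-offsets along the wire are 0 and L = 1.61 m.
sinθ₁ = 0/√(0²+0.207²) = 0.0000; sinθ₂ = 1.61/√(1.61²+0.207²) = 0.9918.
B = (4π×10⁻⁷ × 1.25) / (4π × 0.207) × (0.0000 + 0.9918) = 5.99×10⁻⁷ T.

B ≈ 0.599 μT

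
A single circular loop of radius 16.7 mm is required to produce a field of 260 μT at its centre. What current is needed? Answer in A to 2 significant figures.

I ≈ 6.9 A

At the centre of a circular loop B = μ₀I/(2R), so I = 2RB/μ₀.
With R = 0.0167 m, I = 2 × 0.0167 × 2.60×10⁻⁴ / (4π×10⁻⁷) = 6.91 A.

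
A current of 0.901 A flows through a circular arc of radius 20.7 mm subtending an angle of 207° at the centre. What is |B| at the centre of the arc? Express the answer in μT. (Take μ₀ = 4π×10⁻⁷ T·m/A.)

B ≈ 15.7 μT

The Biot–Savart field of a circular arc at its centre is B = μ₀Iφ/(4πR), with φ = 3.613 rad.
B = (4π×10⁻⁷ × 0.901 × 3.613) / (4π × 0.0207) = 1.57×10⁻⁵ T.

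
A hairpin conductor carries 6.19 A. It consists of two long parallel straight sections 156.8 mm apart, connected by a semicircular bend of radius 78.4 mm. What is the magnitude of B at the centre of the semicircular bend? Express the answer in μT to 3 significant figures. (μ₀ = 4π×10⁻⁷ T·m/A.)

The semicircular arc contributes B_arc = μ₀I·π/(4πR) = μ₀I/(4R) = 2.48×10⁻⁵ T.
Each semi-infinite lead is at perpendicular distance R = 0.0784 m from the centre, with the perpendicular foot at its near end, so it contributes μ₀I/(4πR); both point the same way, together 1.58×10⁻⁵ T.
Arc and leads all point the same direction: B = 2.48×10⁻⁵ + 1.58×10⁻⁵ = 4.06×10⁻⁵ T.

B ≈ 40.6 μT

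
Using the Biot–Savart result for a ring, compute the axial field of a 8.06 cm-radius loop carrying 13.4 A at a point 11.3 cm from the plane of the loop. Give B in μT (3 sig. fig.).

B ≈ 20.5 μT

On the axis of a circular loop, B = μ₀IR² / [2(R²+z²)^(3/2)].
R² + z² = (0.0806)² + (0.113)² = 0.01927 m², and (R²+z²)^(3/2) = 2.67×10⁻³ m³.
B = (4π×10⁻⁷ × 13.4 × 0.006496) / (2 × 2.67×10⁻³) = 2.05×10⁻⁵ T.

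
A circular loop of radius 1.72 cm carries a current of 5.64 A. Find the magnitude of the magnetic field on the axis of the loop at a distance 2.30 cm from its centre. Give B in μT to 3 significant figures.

B ≈ 44.3 μT

On the axis of a circular loop, B = μ₀IR² / [2(R²+z²)^(3/2)].
R² + z² = (0.0172)² + (0.023)² = 0.0008248 m², and (R²+z²)^(3/2) = 2.37×10⁻⁵ m³.
B = (4π×10⁻⁷ × 5.64 × 0.0002958) / (2 × 2.37×10⁻⁵) = 4.43×10⁻⁵ T.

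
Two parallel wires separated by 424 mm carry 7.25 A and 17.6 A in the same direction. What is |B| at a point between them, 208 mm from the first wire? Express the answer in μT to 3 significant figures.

B ≈ 9.33 μT

Each long wire gives B = μ₀I/(2πd). Distances are d₁ = 0.208 m and d₂ = 0.216 m.
B₁ = 6.97×10⁻⁶ T, B₂ = 1.63×10⁻⁵ T.
Between parallel currents the two contributions point in opposite directions, so they subtract. B = |B₁ − B₂| = |6.97×10⁻⁶ − 1.63×10⁻⁵| = 9.33×10⁻⁶ T.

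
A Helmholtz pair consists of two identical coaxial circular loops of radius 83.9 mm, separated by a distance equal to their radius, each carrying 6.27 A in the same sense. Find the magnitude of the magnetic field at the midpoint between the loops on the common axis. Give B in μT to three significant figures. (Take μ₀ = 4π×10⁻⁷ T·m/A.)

B ≈ 67.2 μT

Each loop contributes B = μ₀IR²/[2(R²+z²)^(3/2)] on the axis, with z measured from that loop.
Loop 1 (z = 0.04195 m): B₁ = 3.36×10⁻⁵ T. Loop 2 (z = 0.04195 m): B₂ = 3.36×10⁻⁵ T.
The fields add: B = B₁ + B₂ = 6.72×10⁻⁵ T.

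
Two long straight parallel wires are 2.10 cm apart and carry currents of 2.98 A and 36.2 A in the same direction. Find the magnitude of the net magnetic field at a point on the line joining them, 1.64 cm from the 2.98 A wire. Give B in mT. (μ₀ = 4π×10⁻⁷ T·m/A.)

Each long wire gives B = μ₀I/(2πd). Distances are d₁ = 0.0164 m and d₂ = 0.0046 m.
B₁ = 3.63×10⁻⁵ T, B₂ = 1.57×10⁻³ T.
Between parallel currents the two contributions point in opposite directions, so they subtract. B = |B₁ − B₂| = |3.63×10⁻⁵ − 1.57×10⁻³| = 1.54×10⁻³ T.

B ≈ 1.54 mT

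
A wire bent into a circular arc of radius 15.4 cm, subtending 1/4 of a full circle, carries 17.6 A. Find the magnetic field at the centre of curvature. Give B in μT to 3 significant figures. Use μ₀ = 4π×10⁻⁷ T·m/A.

The Biot–Savart field of a circular arc at its centre is B = μ₀Iφ/(4πR), with φ = 1.571 rad.
B = (4π×10⁻⁷ × 17.6 × 1.571) / (4π × 0.154) = 1.80×10⁻⁵ T.

B ≈ 18.0 μT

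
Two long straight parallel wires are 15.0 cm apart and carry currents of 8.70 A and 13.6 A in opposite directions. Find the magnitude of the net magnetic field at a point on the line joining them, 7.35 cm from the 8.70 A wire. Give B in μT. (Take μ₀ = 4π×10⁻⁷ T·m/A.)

B ≈ 59.2 μT

Each long wire gives B = μ₀I/(2πd). Distances are d₁ = 0.0735 m and d₂ = 0.0765 m.
B₁ = 2.37×10⁻⁵ T, B₂ = 3.56×10⁻⁵ T.
Between antiparallel currents both contributions point the same way, so they add. B = B₁ + B₂ = 2.37×10⁻⁵ + 3.56×10⁻⁵ = 5.92×10⁻⁵ T.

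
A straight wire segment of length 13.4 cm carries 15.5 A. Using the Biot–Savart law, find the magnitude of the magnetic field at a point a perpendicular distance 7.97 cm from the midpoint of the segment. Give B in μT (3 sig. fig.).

For a finite straight segment, B = (μ₀I/4πd)(sinθ₁ + sinθ₂), where θ₁, θ₂ are the angles from the perpendicular to each end.
The perpendicular from the point meets the wire at its midpoint, so each end is L/2 = 0.067 m away along the wire.
sinθ₁ = 0.067/√(0.067²+0.0797²) = 0.6435; sinθ₂ = 0.067/√(0.067²+0.0797²) = 0.6435.
B = (4π×10⁻⁷ × 15.5) / (4π × 0.0797) × (0.6435 + 0.6435) = 2.50×10⁻⁵ T.

B ≈ 25.0 μT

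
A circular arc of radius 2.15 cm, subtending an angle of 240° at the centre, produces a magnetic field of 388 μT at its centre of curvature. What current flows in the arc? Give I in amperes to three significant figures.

I ≈ 19.9 A

For a circular arc, B = μ₀Iφ/(4πR) with φ in radians; here φ = 4.189 rad.
So I = 4πRB/(μ₀φ) = 4π × 0.0215 × 3.88×10⁻⁴ / (4π×10⁻⁷ × 4.189) = 19.9 A.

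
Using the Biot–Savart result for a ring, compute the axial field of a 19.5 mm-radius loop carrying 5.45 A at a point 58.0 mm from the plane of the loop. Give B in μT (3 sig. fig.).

On the axis of a circular loop, B = μ₀IR² / [2(R²+z²)^(3/2)].
R² + z² = (0.0195)² + (0.058)² = 0.003744 m², and (R²+z²)^(3/2) = 2.29×10⁻⁴ m³.
B = (4π×10⁻⁷ × 5.45 × 0.0003802) / (2 × 2.29×10⁻⁴) = 5.68×10⁻⁶ T.

B ≈ 5.68 μT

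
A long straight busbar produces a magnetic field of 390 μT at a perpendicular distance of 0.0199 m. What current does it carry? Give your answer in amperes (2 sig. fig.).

I ≈ 39 A

For a long straight wire B = μ₀I/(2πd), so I = 2πdB/μ₀.
I = 2π × 0.0199 × 3.90×10⁻⁴ / (4π×10⁻⁷) = 38.8 A.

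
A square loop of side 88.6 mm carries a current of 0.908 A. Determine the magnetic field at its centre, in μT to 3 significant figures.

B ≈ 11.6 μT

Each side is a finite straight segment at perpendicular distance d = a/(2 tan(π/4)) = 0.0443 m from the centre, with end-angles ±π/4.
One side contributes B₁ = (μ₀I/4πd)·2 sin(π/4) = 2.90×10⁻⁶ T.
All 4 sides add in the same direction: B = 4 × 2.90×10⁻⁶ = 1.16×10⁻⁵ T.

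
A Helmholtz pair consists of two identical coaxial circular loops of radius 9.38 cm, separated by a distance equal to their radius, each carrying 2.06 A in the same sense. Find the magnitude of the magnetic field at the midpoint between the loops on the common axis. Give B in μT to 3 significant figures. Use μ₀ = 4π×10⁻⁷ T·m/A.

Each loop contributes B = μ₀IR²/[2(R²+z²)^(3/2)] on the axis, with z measured from that loop.
Loop 1 (z = 0.0469 m): B₁ = 9.87×10⁻⁶ T. Loop 2 (z = 0.0469 m): B₂ = 9.87×10⁻⁶ T.
The fields add: B = B₁ + B₂ = 1.97×10⁻⁵ T.

B ≈ 19.7 μT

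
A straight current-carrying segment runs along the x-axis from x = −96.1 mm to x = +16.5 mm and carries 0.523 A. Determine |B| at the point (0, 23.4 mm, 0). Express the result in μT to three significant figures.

B ≈ 3.46 μT

For a finite straight segment, B = (μ₀I/4πd)(sinθ₁ + sinθ₂), where θ₁, θ₂ are the angles from the perpendicular to each end.
The perpendicular distance is d = 0.0234 m; the end-offsets along the wire are a = 0.0961 m and b = 0.0165 m.
sinθ₁ = 0.0961/√(0.0961²+0.0234²) = 0.9716; sinθ₂ = 0.0165/√(0.0165²+0.0234²) = 0.5763.
B = (4π×10⁻⁷ × 0.523) / (4π × 0.0234) × (0.9716 + 0.5763) = 3.46×10⁻⁶ T.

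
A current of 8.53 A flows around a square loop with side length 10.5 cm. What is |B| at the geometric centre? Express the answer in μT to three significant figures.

Each side is a finite straight segment at perpendicular distance d = a/(2 tan(π/4)) = 0.0525 m from the centre, with end-angles ±π/4.
One side contributes B₁ = (μ₀I/4πd)·2 sin(π/4) = 2.30×10⁻⁵ T.
All 4 sides add in the same direction: B = 4 × 2.30×10⁻⁵ = 9.19×10⁻⁵ T.

B ≈ 91.9 μT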